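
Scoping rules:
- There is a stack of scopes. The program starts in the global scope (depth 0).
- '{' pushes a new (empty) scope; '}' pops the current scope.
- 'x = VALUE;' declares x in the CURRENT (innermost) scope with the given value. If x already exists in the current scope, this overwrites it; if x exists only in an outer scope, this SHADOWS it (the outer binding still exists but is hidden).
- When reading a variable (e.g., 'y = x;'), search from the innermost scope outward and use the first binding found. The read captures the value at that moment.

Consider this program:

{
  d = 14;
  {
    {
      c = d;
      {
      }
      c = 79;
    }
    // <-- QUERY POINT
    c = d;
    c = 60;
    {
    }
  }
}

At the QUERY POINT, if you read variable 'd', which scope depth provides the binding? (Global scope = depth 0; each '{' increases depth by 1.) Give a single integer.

Step 1: enter scope (depth=1)
Step 2: declare d=14 at depth 1
Step 3: enter scope (depth=2)
Step 4: enter scope (depth=3)
Step 5: declare c=(read d)=14 at depth 3
Step 6: enter scope (depth=4)
Step 7: exit scope (depth=3)
Step 8: declare c=79 at depth 3
Step 9: exit scope (depth=2)
Visible at query point: d=14

Answer: 1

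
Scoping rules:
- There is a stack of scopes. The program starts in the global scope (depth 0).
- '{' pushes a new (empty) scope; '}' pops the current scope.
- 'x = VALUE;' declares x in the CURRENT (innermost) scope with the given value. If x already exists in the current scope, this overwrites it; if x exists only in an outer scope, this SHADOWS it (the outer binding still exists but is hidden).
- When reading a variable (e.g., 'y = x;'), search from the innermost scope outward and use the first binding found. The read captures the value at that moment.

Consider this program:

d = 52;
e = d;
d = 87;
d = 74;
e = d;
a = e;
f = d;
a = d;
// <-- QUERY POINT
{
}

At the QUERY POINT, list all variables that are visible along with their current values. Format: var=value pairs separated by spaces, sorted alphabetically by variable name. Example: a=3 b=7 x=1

Answer: a=74 d=74 e=74 f=74

Derivation:
Step 1: declare d=52 at depth 0
Step 2: declare e=(read d)=52 at depth 0
Step 3: declare d=87 at depth 0
Step 4: declare d=74 at depth 0
Step 5: declare e=(read d)=74 at depth 0
Step 6: declare a=(read e)=74 at depth 0
Step 7: declare f=(read d)=74 at depth 0
Step 8: declare a=(read d)=74 at depth 0
Visible at query point: a=74 d=74 e=74 f=74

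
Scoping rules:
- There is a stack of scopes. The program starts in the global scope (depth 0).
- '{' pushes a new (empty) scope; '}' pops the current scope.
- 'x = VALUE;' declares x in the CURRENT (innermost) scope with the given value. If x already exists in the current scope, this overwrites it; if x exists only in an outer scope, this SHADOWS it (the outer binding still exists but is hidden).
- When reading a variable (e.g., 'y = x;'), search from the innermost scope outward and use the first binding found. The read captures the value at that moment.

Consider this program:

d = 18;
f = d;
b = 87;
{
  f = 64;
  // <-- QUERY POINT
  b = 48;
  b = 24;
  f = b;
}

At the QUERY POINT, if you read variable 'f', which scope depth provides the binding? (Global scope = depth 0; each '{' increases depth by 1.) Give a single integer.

Answer: 1

Derivation:
Step 1: declare d=18 at depth 0
Step 2: declare f=(read d)=18 at depth 0
Step 3: declare b=87 at depth 0
Step 4: enter scope (depth=1)
Step 5: declare f=64 at depth 1
Visible at query point: b=87 d=18 f=64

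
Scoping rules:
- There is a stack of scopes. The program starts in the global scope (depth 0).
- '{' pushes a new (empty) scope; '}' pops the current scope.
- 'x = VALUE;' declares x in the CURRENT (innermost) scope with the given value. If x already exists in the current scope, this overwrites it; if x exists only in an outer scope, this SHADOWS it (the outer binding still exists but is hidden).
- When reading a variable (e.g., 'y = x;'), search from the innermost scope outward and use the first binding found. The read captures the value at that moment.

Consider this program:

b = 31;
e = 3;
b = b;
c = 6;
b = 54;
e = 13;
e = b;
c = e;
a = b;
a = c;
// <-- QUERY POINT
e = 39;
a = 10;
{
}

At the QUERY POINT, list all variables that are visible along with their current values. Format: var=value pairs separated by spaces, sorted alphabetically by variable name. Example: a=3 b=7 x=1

Step 1: declare b=31 at depth 0
Step 2: declare e=3 at depth 0
Step 3: declare b=(read b)=31 at depth 0
Step 4: declare c=6 at depth 0
Step 5: declare b=54 at depth 0
Step 6: declare e=13 at depth 0
Step 7: declare e=(read b)=54 at depth 0
Step 8: declare c=(read e)=54 at depth 0
Step 9: declare a=(read b)=54 at depth 0
Step 10: declare a=(read c)=54 at depth 0
Visible at query point: a=54 b=54 c=54 e=54

Answer: a=54 b=54 c=54 e=54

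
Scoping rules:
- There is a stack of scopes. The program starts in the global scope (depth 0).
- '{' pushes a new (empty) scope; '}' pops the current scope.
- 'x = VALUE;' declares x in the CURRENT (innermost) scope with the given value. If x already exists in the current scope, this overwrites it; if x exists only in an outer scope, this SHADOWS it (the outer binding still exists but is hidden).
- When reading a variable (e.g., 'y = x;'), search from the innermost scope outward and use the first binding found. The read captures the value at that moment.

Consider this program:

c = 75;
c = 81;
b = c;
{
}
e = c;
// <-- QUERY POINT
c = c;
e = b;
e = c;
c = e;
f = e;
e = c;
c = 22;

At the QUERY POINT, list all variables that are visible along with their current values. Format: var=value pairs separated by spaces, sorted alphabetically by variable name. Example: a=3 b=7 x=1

Step 1: declare c=75 at depth 0
Step 2: declare c=81 at depth 0
Step 3: declare b=(read c)=81 at depth 0
Step 4: enter scope (depth=1)
Step 5: exit scope (depth=0)
Step 6: declare e=(read c)=81 at depth 0
Visible at query point: b=81 c=81 e=81

Answer: b=81 c=81 e=81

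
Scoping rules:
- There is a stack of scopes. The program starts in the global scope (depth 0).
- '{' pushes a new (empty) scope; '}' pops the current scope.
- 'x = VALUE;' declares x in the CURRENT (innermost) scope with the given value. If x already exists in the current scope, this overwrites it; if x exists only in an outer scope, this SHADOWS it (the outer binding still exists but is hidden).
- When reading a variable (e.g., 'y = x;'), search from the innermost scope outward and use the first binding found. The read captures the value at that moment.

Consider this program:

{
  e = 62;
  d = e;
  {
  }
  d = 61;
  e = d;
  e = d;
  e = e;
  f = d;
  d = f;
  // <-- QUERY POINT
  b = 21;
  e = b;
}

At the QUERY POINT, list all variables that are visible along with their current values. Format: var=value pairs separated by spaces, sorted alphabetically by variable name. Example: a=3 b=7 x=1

Step 1: enter scope (depth=1)
Step 2: declare e=62 at depth 1
Step 3: declare d=(read e)=62 at depth 1
Step 4: enter scope (depth=2)
Step 5: exit scope (depth=1)
Step 6: declare d=61 at depth 1
Step 7: declare e=(read d)=61 at depth 1
Step 8: declare e=(read d)=61 at depth 1
Step 9: declare e=(read e)=61 at depth 1
Step 10: declare f=(read d)=61 at depth 1
Step 11: declare d=(read f)=61 at depth 1
Visible at query point: d=61 e=61 f=61

Answer: d=61 e=61 f=61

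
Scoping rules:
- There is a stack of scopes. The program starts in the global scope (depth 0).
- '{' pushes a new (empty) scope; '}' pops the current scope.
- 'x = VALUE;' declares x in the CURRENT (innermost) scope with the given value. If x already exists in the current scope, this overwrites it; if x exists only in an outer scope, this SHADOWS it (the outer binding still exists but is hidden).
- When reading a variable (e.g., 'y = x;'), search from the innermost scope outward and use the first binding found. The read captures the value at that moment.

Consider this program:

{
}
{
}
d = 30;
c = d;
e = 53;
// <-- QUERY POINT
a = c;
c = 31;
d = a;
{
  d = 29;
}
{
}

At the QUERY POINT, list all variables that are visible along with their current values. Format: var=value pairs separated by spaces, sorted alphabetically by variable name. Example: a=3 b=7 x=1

Step 1: enter scope (depth=1)
Step 2: exit scope (depth=0)
Step 3: enter scope (depth=1)
Step 4: exit scope (depth=0)
Step 5: declare d=30 at depth 0
Step 6: declare c=(read d)=30 at depth 0
Step 7: declare e=53 at depth 0
Visible at query point: c=30 d=30 e=53

Answer: c=30 d=30 e=53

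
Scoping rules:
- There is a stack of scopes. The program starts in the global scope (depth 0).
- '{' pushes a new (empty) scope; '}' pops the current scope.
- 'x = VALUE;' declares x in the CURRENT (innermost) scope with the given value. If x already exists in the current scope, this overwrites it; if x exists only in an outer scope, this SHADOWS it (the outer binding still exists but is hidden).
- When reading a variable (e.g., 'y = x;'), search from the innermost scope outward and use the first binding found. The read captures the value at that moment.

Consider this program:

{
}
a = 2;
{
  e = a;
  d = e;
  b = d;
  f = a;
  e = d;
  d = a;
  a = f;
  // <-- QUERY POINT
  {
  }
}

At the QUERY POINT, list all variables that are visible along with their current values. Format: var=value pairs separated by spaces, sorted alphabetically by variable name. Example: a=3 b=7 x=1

Step 1: enter scope (depth=1)
Step 2: exit scope (depth=0)
Step 3: declare a=2 at depth 0
Step 4: enter scope (depth=1)
Step 5: declare e=(read a)=2 at depth 1
Step 6: declare d=(read e)=2 at depth 1
Step 7: declare b=(read d)=2 at depth 1
Step 8: declare f=(read a)=2 at depth 1
Step 9: declare e=(read d)=2 at depth 1
Step 10: declare d=(read a)=2 at depth 1
Step 11: declare a=(read f)=2 at depth 1
Visible at query point: a=2 b=2 d=2 e=2 f=2

Answer: a=2 b=2 d=2 e=2 f=2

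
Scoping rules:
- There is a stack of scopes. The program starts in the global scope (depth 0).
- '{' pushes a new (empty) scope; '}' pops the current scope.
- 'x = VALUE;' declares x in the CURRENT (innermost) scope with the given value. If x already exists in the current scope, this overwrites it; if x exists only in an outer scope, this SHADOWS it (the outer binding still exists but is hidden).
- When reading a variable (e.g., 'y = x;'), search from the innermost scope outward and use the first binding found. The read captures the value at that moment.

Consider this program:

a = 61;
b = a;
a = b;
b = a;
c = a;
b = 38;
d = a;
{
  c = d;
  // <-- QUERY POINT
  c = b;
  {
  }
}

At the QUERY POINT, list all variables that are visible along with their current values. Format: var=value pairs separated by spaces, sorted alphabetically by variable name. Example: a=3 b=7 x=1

Answer: a=61 b=38 c=61 d=61

Derivation:
Step 1: declare a=61 at depth 0
Step 2: declare b=(read a)=61 at depth 0
Step 3: declare a=(read b)=61 at depth 0
Step 4: declare b=(read a)=61 at depth 0
Step 5: declare c=(read a)=61 at depth 0
Step 6: declare b=38 at depth 0
Step 7: declare d=(read a)=61 at depth 0
Step 8: enter scope (depth=1)
Step 9: declare c=(read d)=61 at depth 1
Visible at query point: a=61 b=38 c=61 d=61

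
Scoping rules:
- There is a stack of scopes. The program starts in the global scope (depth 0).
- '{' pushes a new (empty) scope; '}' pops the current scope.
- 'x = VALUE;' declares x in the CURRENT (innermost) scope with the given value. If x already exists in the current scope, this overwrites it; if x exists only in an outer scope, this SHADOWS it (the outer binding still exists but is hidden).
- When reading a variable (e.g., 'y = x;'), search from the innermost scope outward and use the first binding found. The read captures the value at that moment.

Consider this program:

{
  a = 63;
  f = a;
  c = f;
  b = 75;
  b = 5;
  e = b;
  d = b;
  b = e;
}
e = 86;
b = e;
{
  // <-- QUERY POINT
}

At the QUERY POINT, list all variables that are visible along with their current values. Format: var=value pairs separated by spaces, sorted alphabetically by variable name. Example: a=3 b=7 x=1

Step 1: enter scope (depth=1)
Step 2: declare a=63 at depth 1
Step 3: declare f=(read a)=63 at depth 1
Step 4: declare c=(read f)=63 at depth 1
Step 5: declare b=75 at depth 1
Step 6: declare b=5 at depth 1
Step 7: declare e=(read b)=5 at depth 1
Step 8: declare d=(read b)=5 at depth 1
Step 9: declare b=(read e)=5 at depth 1
Step 10: exit scope (depth=0)
Step 11: declare e=86 at depth 0
Step 12: declare b=(read e)=86 at depth 0
Step 13: enter scope (depth=1)
Visible at query point: b=86 e=86

Answer: b=86 e=86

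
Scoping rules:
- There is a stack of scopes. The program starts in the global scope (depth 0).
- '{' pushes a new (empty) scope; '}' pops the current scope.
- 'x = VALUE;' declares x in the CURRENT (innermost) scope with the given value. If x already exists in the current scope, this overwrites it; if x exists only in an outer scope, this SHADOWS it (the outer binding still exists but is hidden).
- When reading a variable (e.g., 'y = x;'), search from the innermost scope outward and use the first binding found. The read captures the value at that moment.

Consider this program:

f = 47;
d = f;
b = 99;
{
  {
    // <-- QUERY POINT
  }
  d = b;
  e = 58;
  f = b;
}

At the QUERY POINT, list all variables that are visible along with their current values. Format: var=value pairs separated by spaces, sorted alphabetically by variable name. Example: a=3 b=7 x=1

Answer: b=99 d=47 f=47

Derivation:
Step 1: declare f=47 at depth 0
Step 2: declare d=(read f)=47 at depth 0
Step 3: declare b=99 at depth 0
Step 4: enter scope (depth=1)
Step 5: enter scope (depth=2)
Visible at query point: b=99 d=47 f=47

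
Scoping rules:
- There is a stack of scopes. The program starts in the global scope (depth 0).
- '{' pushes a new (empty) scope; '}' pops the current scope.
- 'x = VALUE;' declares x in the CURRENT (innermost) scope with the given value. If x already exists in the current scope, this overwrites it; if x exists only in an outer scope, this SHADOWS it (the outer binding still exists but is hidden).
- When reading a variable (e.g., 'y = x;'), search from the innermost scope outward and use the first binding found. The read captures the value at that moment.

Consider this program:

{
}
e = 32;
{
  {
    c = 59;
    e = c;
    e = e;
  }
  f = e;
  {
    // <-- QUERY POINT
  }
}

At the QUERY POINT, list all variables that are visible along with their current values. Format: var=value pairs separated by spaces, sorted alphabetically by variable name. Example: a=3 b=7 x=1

Answer: e=32 f=32

Derivation:
Step 1: enter scope (depth=1)
Step 2: exit scope (depth=0)
Step 3: declare e=32 at depth 0
Step 4: enter scope (depth=1)
Step 5: enter scope (depth=2)
Step 6: declare c=59 at depth 2
Step 7: declare e=(read c)=59 at depth 2
Step 8: declare e=(read e)=59 at depth 2
Step 9: exit scope (depth=1)
Step 10: declare f=(read e)=32 at depth 1
Step 11: enter scope (depth=2)
Visible at query point: e=32 f=32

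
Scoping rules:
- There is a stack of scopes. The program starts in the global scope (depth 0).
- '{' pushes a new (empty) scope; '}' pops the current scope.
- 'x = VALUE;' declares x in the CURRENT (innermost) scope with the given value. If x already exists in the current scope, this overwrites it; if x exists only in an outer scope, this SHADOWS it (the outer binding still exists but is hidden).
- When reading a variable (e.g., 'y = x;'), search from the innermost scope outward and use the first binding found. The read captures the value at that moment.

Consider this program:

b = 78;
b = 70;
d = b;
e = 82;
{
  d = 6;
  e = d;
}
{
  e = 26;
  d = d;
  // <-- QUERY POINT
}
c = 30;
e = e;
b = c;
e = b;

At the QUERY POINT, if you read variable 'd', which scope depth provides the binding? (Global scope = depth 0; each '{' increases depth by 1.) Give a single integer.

Answer: 1

Derivation:
Step 1: declare b=78 at depth 0
Step 2: declare b=70 at depth 0
Step 3: declare d=(read b)=70 at depth 0
Step 4: declare e=82 at depth 0
Step 5: enter scope (depth=1)
Step 6: declare d=6 at depth 1
Step 7: declare e=(read d)=6 at depth 1
Step 8: exit scope (depth=0)
Step 9: enter scope (depth=1)
Step 10: declare e=26 at depth 1
Step 11: declare d=(read d)=70 at depth 1
Visible at query point: b=70 d=70 e=26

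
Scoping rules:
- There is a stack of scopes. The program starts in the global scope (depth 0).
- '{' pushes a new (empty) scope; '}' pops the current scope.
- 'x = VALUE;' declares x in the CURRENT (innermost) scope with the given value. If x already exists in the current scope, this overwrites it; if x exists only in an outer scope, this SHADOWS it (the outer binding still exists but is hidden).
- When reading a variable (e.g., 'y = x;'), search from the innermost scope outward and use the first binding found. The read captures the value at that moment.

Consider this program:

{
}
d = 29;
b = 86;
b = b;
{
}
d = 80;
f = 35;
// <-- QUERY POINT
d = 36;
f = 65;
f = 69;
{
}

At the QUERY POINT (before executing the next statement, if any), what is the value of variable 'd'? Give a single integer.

Step 1: enter scope (depth=1)
Step 2: exit scope (depth=0)
Step 3: declare d=29 at depth 0
Step 4: declare b=86 at depth 0
Step 5: declare b=(read b)=86 at depth 0
Step 6: enter scope (depth=1)
Step 7: exit scope (depth=0)
Step 8: declare d=80 at depth 0
Step 9: declare f=35 at depth 0
Visible at query point: b=86 d=80 f=35

Answer: 80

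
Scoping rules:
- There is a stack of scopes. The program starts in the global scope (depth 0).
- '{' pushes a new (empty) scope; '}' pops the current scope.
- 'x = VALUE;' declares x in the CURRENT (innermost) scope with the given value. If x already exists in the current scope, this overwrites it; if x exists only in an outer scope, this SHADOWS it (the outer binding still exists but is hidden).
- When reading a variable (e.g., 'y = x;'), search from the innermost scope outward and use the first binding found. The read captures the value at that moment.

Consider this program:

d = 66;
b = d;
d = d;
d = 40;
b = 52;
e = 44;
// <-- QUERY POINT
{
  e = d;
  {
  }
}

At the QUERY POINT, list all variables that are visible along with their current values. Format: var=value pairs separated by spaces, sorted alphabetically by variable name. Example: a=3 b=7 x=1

Answer: b=52 d=40 e=44

Derivation:
Step 1: declare d=66 at depth 0
Step 2: declare b=(read d)=66 at depth 0
Step 3: declare d=(read d)=66 at depth 0
Step 4: declare d=40 at depth 0
Step 5: declare b=52 at depth 0
Step 6: declare e=44 at depth 0
Visible at query point: b=52 d=40 e=44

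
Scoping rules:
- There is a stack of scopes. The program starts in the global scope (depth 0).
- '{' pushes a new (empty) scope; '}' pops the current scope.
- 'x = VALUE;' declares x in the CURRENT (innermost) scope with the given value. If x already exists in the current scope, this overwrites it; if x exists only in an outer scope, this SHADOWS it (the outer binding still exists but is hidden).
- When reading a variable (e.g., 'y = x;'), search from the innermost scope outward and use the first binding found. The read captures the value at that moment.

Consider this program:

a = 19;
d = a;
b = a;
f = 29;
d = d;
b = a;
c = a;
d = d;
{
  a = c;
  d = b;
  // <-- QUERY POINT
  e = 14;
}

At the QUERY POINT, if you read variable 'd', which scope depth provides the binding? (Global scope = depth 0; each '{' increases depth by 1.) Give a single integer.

Answer: 1

Derivation:
Step 1: declare a=19 at depth 0
Step 2: declare d=(read a)=19 at depth 0
Step 3: declare b=(read a)=19 at depth 0
Step 4: declare f=29 at depth 0
Step 5: declare d=(read d)=19 at depth 0
Step 6: declare b=(read a)=19 at depth 0
Step 7: declare c=(read a)=19 at depth 0
Step 8: declare d=(read d)=19 at depth 0
Step 9: enter scope (depth=1)
Step 10: declare a=(read c)=19 at depth 1
Step 11: declare d=(read b)=19 at depth 1
Visible at query point: a=19 b=19 c=19 d=19 f=29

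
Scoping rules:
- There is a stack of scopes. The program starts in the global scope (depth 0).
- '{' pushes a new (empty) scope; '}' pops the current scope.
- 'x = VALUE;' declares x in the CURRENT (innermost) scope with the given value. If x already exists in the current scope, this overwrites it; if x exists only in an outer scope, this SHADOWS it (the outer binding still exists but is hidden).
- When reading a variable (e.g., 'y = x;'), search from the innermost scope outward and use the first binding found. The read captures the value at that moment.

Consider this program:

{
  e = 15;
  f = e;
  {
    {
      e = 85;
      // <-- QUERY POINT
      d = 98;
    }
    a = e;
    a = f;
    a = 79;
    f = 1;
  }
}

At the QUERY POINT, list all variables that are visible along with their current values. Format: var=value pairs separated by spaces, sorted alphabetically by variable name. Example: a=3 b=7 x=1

Answer: e=85 f=15

Derivation:
Step 1: enter scope (depth=1)
Step 2: declare e=15 at depth 1
Step 3: declare f=(read e)=15 at depth 1
Step 4: enter scope (depth=2)
Step 5: enter scope (depth=3)
Step 6: declare e=85 at depth 3
Visible at query point: e=85 f=15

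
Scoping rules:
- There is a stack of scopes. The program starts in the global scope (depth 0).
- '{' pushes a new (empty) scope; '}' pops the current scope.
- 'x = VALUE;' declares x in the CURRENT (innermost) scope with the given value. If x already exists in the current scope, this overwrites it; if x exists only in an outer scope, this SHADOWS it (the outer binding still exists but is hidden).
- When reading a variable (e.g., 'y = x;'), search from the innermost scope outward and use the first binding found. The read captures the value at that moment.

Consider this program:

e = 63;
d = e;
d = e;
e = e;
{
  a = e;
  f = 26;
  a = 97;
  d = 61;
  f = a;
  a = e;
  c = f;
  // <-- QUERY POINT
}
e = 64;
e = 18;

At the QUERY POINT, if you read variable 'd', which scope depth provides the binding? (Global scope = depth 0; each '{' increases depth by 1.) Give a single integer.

Step 1: declare e=63 at depth 0
Step 2: declare d=(read e)=63 at depth 0
Step 3: declare d=(read e)=63 at depth 0
Step 4: declare e=(read e)=63 at depth 0
Step 5: enter scope (depth=1)
Step 6: declare a=(read e)=63 at depth 1
Step 7: declare f=26 at depth 1
Step 8: declare a=97 at depth 1
Step 9: declare d=61 at depth 1
Step 10: declare f=(read a)=97 at depth 1
Step 11: declare a=(read e)=63 at depth 1
Step 12: declare c=(read f)=97 at depth 1
Visible at query point: a=63 c=97 d=61 e=63 f=97

Answer: 1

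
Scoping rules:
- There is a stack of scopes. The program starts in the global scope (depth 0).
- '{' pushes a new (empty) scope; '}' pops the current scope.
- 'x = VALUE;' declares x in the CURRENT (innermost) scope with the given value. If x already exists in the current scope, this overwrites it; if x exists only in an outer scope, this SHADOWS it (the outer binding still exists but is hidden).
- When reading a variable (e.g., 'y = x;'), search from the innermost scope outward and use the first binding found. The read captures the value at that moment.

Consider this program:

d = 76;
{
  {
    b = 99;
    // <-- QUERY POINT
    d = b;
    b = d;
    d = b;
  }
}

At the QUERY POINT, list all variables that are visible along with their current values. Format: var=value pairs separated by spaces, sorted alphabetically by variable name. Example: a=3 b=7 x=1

Step 1: declare d=76 at depth 0
Step 2: enter scope (depth=1)
Step 3: enter scope (depth=2)
Step 4: declare b=99 at depth 2
Visible at query point: b=99 d=76

Answer: b=99 d=76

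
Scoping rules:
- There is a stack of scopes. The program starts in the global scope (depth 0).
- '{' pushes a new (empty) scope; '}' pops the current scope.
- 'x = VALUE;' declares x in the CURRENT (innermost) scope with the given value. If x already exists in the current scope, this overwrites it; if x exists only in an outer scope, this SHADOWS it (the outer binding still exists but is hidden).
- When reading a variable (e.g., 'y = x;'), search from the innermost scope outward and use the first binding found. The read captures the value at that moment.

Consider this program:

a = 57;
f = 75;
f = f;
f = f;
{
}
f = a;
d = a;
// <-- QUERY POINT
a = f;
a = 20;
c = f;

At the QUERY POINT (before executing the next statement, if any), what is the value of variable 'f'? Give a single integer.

Answer: 57

Derivation:
Step 1: declare a=57 at depth 0
Step 2: declare f=75 at depth 0
Step 3: declare f=(read f)=75 at depth 0
Step 4: declare f=(read f)=75 at depth 0
Step 5: enter scope (depth=1)
Step 6: exit scope (depth=0)
Step 7: declare f=(read a)=57 at depth 0
Step 8: declare d=(read a)=57 at depth 0
Visible at query point: a=57 d=57 f=57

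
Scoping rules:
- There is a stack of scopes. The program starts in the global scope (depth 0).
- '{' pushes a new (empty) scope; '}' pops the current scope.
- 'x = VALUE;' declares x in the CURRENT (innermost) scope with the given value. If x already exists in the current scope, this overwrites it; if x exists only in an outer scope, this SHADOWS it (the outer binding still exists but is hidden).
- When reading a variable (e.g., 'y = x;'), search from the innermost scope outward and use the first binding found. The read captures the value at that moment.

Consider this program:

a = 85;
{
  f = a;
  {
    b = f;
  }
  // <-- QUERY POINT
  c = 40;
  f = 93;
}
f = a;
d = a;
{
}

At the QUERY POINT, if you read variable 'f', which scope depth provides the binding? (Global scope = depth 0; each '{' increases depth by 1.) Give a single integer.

Answer: 1

Derivation:
Step 1: declare a=85 at depth 0
Step 2: enter scope (depth=1)
Step 3: declare f=(read a)=85 at depth 1
Step 4: enter scope (depth=2)
Step 5: declare b=(read f)=85 at depth 2
Step 6: exit scope (depth=1)
Visible at query point: a=85 f=85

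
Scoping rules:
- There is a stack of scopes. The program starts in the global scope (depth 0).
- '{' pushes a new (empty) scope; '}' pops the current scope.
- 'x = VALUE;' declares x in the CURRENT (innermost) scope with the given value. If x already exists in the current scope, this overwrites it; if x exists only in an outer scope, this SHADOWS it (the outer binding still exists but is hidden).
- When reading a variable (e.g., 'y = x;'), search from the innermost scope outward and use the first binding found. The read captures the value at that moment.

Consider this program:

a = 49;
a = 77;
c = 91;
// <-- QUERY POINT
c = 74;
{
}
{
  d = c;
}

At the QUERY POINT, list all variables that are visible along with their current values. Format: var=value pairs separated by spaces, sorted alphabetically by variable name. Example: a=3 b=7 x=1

Step 1: declare a=49 at depth 0
Step 2: declare a=77 at depth 0
Step 3: declare c=91 at depth 0
Visible at query point: a=77 c=91

Answer: a=77 c=91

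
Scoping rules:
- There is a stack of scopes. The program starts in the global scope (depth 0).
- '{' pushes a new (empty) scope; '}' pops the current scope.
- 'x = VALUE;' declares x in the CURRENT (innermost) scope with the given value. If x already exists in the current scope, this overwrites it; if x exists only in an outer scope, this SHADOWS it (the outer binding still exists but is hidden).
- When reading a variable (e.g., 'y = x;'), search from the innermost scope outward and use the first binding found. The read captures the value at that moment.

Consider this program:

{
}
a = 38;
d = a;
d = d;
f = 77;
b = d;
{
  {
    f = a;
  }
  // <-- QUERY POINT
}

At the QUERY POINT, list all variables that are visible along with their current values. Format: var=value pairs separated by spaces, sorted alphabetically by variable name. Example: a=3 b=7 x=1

Answer: a=38 b=38 d=38 f=77

Derivation:
Step 1: enter scope (depth=1)
Step 2: exit scope (depth=0)
Step 3: declare a=38 at depth 0
Step 4: declare d=(read a)=38 at depth 0
Step 5: declare d=(read d)=38 at depth 0
Step 6: declare f=77 at depth 0
Step 7: declare b=(read d)=38 at depth 0
Step 8: enter scope (depth=1)
Step 9: enter scope (depth=2)
Step 10: declare f=(read a)=38 at depth 2
Step 11: exit scope (depth=1)
Visible at query point: a=38 b=38 d=38 f=77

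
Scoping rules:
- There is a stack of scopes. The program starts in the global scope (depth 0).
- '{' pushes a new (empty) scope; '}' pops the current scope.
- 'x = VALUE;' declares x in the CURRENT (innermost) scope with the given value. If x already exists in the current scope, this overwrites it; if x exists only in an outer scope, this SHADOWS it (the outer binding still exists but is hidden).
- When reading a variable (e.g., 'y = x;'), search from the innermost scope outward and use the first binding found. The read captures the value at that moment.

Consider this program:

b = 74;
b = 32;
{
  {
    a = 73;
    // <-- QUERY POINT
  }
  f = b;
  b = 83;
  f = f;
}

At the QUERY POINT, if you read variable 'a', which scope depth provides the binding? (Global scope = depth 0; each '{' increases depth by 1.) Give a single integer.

Answer: 2

Derivation:
Step 1: declare b=74 at depth 0
Step 2: declare b=32 at depth 0
Step 3: enter scope (depth=1)
Step 4: enter scope (depth=2)
Step 5: declare a=73 at depth 2
Visible at query point: a=73 b=32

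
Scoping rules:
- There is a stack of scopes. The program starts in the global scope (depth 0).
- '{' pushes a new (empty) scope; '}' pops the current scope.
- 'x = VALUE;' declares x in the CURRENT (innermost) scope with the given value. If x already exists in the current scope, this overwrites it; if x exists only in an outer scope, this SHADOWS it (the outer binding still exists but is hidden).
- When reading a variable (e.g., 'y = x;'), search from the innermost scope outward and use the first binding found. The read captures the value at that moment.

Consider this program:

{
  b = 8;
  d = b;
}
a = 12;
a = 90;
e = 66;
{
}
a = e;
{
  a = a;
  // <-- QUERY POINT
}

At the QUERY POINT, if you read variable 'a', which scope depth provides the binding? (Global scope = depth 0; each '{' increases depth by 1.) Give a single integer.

Step 1: enter scope (depth=1)
Step 2: declare b=8 at depth 1
Step 3: declare d=(read b)=8 at depth 1
Step 4: exit scope (depth=0)
Step 5: declare a=12 at depth 0
Step 6: declare a=90 at depth 0
Step 7: declare e=66 at depth 0
Step 8: enter scope (depth=1)
Step 9: exit scope (depth=0)
Step 10: declare a=(read e)=66 at depth 0
Step 11: enter scope (depth=1)
Step 12: declare a=(read a)=66 at depth 1
Visible at query point: a=66 e=66

Answer: 1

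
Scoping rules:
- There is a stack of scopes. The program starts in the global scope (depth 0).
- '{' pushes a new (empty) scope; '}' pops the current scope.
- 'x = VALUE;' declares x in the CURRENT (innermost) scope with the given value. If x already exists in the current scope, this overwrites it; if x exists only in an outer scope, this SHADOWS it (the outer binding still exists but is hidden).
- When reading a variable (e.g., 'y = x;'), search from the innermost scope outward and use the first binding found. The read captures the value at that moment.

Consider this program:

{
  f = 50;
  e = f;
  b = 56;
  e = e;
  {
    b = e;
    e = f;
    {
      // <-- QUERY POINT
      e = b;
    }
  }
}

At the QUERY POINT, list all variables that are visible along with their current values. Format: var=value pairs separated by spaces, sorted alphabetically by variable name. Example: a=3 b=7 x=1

Answer: b=50 e=50 f=50

Derivation:
Step 1: enter scope (depth=1)
Step 2: declare f=50 at depth 1
Step 3: declare e=(read f)=50 at depth 1
Step 4: declare b=56 at depth 1
Step 5: declare e=(read e)=50 at depth 1
Step 6: enter scope (depth=2)
Step 7: declare b=(read e)=50 at depth 2
Step 8: declare e=(read f)=50 at depth 2
Step 9: enter scope (depth=3)
Visible at query point: b=50 e=50 f=50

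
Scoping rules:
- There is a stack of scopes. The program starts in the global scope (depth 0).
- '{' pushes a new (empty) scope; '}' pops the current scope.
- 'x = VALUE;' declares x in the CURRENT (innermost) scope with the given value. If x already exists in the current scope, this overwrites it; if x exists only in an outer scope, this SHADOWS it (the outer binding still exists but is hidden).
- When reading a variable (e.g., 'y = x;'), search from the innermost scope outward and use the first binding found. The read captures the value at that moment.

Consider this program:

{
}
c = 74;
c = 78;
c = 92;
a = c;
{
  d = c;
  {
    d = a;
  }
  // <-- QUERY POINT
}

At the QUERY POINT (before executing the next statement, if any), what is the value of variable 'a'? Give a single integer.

Answer: 92

Derivation:
Step 1: enter scope (depth=1)
Step 2: exit scope (depth=0)
Step 3: declare c=74 at depth 0
Step 4: declare c=78 at depth 0
Step 5: declare c=92 at depth 0
Step 6: declare a=(read c)=92 at depth 0
Step 7: enter scope (depth=1)
Step 8: declare d=(read c)=92 at depth 1
Step 9: enter scope (depth=2)
Step 10: declare d=(read a)=92 at depth 2
Step 11: exit scope (depth=1)
Visible at query point: a=92 c=92 d=92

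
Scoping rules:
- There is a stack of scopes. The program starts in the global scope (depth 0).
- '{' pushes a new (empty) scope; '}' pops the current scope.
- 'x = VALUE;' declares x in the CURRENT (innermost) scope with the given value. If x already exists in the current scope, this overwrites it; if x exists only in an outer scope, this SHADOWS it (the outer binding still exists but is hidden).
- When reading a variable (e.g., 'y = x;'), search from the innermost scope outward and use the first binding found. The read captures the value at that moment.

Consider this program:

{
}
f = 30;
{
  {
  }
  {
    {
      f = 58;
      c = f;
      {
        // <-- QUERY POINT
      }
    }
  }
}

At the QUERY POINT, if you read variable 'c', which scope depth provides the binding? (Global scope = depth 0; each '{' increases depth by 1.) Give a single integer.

Step 1: enter scope (depth=1)
Step 2: exit scope (depth=0)
Step 3: declare f=30 at depth 0
Step 4: enter scope (depth=1)
Step 5: enter scope (depth=2)
Step 6: exit scope (depth=1)
Step 7: enter scope (depth=2)
Step 8: enter scope (depth=3)
Step 9: declare f=58 at depth 3
Step 10: declare c=(read f)=58 at depth 3
Step 11: enter scope (depth=4)
Visible at query point: c=58 f=58

Answer: 3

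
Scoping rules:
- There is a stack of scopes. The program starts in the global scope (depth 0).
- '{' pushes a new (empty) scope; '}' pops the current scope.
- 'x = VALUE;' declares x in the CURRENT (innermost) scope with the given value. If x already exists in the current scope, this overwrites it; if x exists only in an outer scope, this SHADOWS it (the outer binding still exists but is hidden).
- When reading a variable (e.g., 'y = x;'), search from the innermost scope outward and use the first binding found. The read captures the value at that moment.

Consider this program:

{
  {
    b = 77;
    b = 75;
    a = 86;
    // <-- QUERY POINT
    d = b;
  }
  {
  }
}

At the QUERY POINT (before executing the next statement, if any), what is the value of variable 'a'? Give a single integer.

Answer: 86

Derivation:
Step 1: enter scope (depth=1)
Step 2: enter scope (depth=2)
Step 3: declare b=77 at depth 2
Step 4: declare b=75 at depth 2
Step 5: declare a=86 at depth 2
Visible at query point: a=86 b=75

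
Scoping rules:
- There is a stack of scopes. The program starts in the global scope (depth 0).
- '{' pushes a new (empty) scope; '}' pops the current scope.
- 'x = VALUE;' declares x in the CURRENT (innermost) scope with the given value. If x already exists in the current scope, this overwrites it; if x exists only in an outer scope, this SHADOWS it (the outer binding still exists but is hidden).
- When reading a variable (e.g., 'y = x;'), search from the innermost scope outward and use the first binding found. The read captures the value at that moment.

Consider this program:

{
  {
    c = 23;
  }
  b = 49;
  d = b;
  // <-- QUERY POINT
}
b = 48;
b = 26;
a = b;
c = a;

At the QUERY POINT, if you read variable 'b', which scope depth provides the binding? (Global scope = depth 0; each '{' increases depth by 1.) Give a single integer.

Answer: 1

Derivation:
Step 1: enter scope (depth=1)
Step 2: enter scope (depth=2)
Step 3: declare c=23 at depth 2
Step 4: exit scope (depth=1)
Step 5: declare b=49 at depth 1
Step 6: declare d=(read b)=49 at depth 1
Visible at query point: b=49 d=49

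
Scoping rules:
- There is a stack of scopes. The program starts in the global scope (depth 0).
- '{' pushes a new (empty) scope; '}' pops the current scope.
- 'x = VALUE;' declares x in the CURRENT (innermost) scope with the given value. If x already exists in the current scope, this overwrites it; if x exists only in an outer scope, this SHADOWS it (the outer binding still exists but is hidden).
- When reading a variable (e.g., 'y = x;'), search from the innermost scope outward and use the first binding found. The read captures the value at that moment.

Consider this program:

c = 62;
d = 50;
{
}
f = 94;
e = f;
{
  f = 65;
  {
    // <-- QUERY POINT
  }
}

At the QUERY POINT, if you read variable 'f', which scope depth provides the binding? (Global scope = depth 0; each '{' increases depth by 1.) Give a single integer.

Answer: 1

Derivation:
Step 1: declare c=62 at depth 0
Step 2: declare d=50 at depth 0
Step 3: enter scope (depth=1)
Step 4: exit scope (depth=0)
Step 5: declare f=94 at depth 0
Step 6: declare e=(read f)=94 at depth 0
Step 7: enter scope (depth=1)
Step 8: declare f=65 at depth 1
Step 9: enter scope (depth=2)
Visible at query point: c=62 d=50 e=94 f=65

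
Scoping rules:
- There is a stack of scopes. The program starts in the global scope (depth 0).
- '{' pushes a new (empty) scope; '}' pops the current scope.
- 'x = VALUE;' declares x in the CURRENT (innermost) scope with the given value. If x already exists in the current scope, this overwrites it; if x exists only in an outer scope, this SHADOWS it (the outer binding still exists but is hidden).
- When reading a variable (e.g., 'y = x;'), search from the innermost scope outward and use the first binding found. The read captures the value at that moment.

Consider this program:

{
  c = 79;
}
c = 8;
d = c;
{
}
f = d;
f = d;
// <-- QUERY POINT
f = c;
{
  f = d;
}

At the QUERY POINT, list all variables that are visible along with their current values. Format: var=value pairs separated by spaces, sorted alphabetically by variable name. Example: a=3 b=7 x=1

Answer: c=8 d=8 f=8

Derivation:
Step 1: enter scope (depth=1)
Step 2: declare c=79 at depth 1
Step 3: exit scope (depth=0)
Step 4: declare c=8 at depth 0
Step 5: declare d=(read c)=8 at depth 0
Step 6: enter scope (depth=1)
Step 7: exit scope (depth=0)
Step 8: declare f=(read d)=8 at depth 0
Step 9: declare f=(read d)=8 at depth 0
Visible at query point: c=8 d=8 f=8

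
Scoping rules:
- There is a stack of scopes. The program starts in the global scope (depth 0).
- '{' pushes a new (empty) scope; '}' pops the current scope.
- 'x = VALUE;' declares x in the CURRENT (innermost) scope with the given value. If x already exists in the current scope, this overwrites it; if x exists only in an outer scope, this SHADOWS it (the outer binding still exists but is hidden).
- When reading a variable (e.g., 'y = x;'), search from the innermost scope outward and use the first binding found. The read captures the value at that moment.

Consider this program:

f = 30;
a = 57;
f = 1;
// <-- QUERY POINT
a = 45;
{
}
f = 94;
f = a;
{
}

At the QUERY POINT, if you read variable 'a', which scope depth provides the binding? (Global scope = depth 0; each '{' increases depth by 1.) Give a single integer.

Step 1: declare f=30 at depth 0
Step 2: declare a=57 at depth 0
Step 3: declare f=1 at depth 0
Visible at query point: a=57 f=1

Answer: 0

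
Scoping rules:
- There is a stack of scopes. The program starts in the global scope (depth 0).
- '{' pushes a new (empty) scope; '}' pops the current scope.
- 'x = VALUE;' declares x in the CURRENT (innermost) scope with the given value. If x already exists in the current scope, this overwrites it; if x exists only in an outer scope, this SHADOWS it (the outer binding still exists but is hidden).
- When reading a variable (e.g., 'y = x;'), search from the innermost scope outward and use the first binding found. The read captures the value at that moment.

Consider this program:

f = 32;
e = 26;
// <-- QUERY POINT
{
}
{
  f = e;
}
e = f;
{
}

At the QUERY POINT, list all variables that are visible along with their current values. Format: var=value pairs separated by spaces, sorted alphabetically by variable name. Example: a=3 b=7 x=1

Step 1: declare f=32 at depth 0
Step 2: declare e=26 at depth 0
Visible at query point: e=26 f=32

Answer: e=26 f=32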